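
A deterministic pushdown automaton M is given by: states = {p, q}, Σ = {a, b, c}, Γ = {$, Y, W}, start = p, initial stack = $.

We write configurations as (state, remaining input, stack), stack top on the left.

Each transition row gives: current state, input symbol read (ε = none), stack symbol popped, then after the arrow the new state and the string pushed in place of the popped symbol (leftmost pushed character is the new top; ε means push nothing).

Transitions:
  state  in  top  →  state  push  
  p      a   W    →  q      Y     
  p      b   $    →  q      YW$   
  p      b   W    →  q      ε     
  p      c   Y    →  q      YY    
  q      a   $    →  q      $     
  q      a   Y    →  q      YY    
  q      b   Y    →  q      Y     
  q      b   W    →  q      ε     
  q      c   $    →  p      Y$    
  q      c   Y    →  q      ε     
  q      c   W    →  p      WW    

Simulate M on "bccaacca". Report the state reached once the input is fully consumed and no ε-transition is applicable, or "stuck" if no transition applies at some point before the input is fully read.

(p, bccaacca, $) ⊢ (q, ccaacca, YW$) ⊢ (q, caacca, W$) ⊢ (p, aacca, WW$) ⊢ (q, acca, YW$) ⊢ (q, cca, YYW$) ⊢ (q, ca, YW$) ⊢ (q, a, W$)
No transition for (q, a, top W); M blocks with input a remaining.

stuck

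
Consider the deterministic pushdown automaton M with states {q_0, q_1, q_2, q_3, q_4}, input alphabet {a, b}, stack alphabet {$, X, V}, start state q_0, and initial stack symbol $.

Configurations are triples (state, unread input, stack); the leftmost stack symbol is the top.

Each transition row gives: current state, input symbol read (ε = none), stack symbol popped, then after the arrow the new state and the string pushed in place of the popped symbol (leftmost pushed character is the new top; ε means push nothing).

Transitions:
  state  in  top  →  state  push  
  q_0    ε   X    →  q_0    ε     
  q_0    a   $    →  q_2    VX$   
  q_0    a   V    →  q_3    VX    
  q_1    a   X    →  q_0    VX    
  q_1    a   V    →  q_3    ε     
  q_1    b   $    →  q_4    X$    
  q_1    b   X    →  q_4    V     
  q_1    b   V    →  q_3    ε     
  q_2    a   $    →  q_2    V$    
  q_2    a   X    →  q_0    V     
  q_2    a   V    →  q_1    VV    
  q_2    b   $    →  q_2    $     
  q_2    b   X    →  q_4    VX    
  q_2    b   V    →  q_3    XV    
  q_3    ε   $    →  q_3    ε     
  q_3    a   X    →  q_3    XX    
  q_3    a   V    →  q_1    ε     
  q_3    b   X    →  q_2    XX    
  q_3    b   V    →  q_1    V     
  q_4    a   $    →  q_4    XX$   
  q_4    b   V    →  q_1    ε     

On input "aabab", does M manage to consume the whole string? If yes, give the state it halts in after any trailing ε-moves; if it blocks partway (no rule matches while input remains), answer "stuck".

q_4

(q_0, aabab, $)
  read a, top $: go to q_2, push VX$ → (q_2, abab, VX$)
  read a, top V: go to q_1, push VV → (q_1, bab, VVX$)
  read b, top V: go to q_3, push ε → (q_3, ab, VX$)
  read a, top V: go to q_1, push ε → (q_1, b, X$)
  read b, top X: go to q_4, push V → (q_4, ε, V$)
All input consumed; M is in state q_4.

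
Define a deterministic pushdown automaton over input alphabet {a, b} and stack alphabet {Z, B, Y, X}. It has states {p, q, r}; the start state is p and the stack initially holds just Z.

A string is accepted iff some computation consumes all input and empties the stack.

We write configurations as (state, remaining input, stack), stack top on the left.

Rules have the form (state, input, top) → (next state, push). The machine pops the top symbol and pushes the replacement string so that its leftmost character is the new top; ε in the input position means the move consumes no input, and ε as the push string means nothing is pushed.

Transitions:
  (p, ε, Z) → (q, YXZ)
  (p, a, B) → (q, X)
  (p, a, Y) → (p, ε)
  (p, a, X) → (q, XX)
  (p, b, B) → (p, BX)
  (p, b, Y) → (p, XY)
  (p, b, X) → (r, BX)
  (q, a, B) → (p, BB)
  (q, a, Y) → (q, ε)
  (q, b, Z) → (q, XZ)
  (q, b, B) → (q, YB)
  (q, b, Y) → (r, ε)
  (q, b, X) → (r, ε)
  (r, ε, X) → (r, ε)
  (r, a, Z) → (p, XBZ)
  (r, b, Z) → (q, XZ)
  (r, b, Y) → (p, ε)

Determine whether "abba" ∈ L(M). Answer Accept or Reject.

Reject

(p, abba, Z)
  ε-move, top Z: go to q, push YXZ → (q, abba, YXZ)
  read a, top Y: go to q, push ε → (q, bba, XZ)
  read b, top X: go to r, push ε → (r, ba, Z)
  read b, top Z: go to q, push XZ → (q, a, XZ)
No transition applies at (q, a, XZ); input not fully consumed.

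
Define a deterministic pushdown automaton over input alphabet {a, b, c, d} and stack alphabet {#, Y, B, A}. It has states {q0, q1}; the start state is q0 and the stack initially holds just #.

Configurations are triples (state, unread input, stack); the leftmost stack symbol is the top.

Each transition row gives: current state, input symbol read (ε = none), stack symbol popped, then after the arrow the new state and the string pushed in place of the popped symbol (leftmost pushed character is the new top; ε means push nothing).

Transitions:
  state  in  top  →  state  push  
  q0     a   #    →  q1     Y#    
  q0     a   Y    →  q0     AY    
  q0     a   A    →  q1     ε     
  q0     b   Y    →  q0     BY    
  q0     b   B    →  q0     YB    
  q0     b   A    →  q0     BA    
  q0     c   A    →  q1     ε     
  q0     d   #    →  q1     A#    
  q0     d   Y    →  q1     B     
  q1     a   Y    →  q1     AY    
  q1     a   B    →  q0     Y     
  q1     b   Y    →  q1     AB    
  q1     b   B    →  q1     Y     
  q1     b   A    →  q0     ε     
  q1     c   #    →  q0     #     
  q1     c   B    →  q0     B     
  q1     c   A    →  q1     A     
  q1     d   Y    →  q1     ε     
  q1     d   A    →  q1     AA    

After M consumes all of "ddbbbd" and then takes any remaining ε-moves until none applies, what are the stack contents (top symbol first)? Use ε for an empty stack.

BBA#

(q0, ddbbbd, #) ⊢ (q1, dbbbd, A#) ⊢ (q1, bbbd, AA#) ⊢ (q0, bbd, A#) ⊢ (q0, bd, BA#) ⊢ (q0, d, YBA#) ⊢ (q1, ε, BBA#)
All input consumed in state q1 with stack BBA#.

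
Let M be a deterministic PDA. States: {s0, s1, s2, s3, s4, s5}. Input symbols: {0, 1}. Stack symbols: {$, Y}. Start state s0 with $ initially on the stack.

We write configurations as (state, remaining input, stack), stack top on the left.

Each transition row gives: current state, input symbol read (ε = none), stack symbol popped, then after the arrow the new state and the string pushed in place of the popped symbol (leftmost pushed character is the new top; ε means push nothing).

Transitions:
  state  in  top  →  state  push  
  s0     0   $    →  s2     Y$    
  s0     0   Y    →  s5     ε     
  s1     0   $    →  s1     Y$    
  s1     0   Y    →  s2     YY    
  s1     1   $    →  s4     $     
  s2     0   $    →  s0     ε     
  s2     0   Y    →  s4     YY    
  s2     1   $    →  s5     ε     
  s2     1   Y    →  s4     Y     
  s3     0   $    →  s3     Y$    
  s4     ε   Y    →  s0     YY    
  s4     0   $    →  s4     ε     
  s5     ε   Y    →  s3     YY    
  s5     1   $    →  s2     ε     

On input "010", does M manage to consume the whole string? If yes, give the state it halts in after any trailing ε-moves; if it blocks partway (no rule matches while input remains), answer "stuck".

s3

(s0, 010, $)
  read 0, top $: go to s2, push Y$ → (s2, 10, Y$)
  read 1, top Y: go to s4, push Y → (s4, 0, Y$)
  ε-move, top Y: go to s0, push YY → (s0, 0, YY$)
  read 0, top Y: go to s5, push ε → (s5, ε, Y$)
  ε-move, top Y: go to s3, push YY → (s3, ε, YY$)
All input consumed; M is in state s3.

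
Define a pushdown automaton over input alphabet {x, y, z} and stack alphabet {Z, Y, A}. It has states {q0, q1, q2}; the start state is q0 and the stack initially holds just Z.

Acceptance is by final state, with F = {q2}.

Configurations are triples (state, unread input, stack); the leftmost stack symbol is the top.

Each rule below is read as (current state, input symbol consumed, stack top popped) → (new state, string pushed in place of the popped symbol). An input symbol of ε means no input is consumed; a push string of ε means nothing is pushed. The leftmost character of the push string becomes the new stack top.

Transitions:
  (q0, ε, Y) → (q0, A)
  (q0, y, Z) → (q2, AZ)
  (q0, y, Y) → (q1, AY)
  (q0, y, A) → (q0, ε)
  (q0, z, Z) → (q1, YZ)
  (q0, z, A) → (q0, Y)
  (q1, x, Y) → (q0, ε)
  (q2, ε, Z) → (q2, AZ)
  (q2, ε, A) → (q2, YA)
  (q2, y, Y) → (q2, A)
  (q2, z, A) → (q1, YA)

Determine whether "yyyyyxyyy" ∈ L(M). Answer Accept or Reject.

Reject

No computation consumes all input and reaches a final state.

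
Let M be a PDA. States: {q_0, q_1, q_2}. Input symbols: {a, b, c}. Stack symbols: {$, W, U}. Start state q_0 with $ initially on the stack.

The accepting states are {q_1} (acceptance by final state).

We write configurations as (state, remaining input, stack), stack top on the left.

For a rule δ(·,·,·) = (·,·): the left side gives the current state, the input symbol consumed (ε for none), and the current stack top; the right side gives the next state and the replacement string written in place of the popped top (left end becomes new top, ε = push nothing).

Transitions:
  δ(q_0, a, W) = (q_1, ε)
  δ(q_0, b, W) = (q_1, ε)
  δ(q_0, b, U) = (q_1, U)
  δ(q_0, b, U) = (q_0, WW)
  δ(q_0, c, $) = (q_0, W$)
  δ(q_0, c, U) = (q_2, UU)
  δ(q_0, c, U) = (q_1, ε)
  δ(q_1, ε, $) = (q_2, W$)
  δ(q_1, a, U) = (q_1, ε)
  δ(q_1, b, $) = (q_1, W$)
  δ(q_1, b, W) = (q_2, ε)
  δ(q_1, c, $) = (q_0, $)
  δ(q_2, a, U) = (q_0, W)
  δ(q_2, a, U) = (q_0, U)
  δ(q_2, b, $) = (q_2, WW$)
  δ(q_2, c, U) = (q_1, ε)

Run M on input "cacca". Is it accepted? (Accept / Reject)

One accepting computation: (q_0, cacca, $) ⊢ (q_0, acca, W$) ⊢ (q_1, cca, $) ⊢ (q_0, ca, $) ⊢ (q_0, a, W$) ⊢ (q_1, ε, $)
All input consumed and state q_1 ∈ F.

Accept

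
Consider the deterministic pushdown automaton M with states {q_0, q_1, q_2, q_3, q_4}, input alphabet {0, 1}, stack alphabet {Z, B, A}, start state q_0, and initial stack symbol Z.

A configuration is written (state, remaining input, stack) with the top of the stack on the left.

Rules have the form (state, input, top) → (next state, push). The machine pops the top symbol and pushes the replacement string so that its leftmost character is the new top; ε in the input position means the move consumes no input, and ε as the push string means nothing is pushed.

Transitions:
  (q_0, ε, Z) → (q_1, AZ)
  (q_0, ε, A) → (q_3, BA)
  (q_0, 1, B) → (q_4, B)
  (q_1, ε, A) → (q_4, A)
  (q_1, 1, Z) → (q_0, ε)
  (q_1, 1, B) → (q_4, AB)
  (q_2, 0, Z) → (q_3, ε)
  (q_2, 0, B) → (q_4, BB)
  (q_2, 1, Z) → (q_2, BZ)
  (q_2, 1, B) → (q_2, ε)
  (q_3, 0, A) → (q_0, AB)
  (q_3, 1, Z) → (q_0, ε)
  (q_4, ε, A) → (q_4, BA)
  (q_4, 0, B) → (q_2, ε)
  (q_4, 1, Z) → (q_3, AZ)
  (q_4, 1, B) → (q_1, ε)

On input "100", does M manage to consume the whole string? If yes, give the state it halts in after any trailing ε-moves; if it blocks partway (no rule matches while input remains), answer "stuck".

(q_0, 100, Z)
  ε-move, top Z: go to q_1, push AZ → (q_1, 100, AZ)
  ε-move, top A: go to q_4, push A → (q_4, 100, AZ)
  ε-move, top A: go to q_4, push BA → (q_4, 100, BAZ)
  read 1, top B: go to q_1, push ε → (q_1, 00, AZ)
  ε-move, top A: go to q_4, push A → (q_4, 00, AZ)
  ε-move, top A: go to q_4, push BA → (q_4, 00, BAZ)
  read 0, top B: go to q_2, push ε → (q_2, 0, AZ)
No transition for (q_2, 0, top A); M blocks with input 0 remaining.

stuck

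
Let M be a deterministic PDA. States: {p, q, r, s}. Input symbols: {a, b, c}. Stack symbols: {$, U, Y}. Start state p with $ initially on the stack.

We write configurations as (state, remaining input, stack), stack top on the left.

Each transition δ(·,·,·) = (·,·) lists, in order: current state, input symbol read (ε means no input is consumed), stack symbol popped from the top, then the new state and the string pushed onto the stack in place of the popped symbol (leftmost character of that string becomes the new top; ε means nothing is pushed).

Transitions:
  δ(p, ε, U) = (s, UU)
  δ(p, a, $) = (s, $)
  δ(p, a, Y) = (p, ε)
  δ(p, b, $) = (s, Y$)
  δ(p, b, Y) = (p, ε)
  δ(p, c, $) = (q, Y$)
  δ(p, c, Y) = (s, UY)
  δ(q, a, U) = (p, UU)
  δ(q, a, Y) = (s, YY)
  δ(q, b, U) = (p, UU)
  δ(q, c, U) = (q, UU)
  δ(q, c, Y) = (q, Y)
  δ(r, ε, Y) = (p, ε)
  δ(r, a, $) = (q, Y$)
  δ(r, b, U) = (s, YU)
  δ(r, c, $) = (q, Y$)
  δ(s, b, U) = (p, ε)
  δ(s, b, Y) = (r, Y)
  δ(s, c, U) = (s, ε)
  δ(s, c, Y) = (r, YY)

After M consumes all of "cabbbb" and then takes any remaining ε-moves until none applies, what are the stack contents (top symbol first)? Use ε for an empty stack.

$

(p, cabbbb, $)
  read c, top $: go to q, push Y$ → (q, abbbb, Y$)
  read a, top Y: go to s, push YY → (s, bbbb, YY$)
  read b, top Y: go to r, push Y → (r, bbb, YY$)
  ε-move, top Y: go to p, push ε → (p, bbb, Y$)
  read b, top Y: go to p, push ε → (p, bb, $)
  read b, top $: go to s, push Y$ → (s, b, Y$)
  read b, top Y: go to r, push Y → (r, ε, Y$)
  ε-move, top Y: go to p, push ε → (p, ε, $)
All input consumed in state p with stack $.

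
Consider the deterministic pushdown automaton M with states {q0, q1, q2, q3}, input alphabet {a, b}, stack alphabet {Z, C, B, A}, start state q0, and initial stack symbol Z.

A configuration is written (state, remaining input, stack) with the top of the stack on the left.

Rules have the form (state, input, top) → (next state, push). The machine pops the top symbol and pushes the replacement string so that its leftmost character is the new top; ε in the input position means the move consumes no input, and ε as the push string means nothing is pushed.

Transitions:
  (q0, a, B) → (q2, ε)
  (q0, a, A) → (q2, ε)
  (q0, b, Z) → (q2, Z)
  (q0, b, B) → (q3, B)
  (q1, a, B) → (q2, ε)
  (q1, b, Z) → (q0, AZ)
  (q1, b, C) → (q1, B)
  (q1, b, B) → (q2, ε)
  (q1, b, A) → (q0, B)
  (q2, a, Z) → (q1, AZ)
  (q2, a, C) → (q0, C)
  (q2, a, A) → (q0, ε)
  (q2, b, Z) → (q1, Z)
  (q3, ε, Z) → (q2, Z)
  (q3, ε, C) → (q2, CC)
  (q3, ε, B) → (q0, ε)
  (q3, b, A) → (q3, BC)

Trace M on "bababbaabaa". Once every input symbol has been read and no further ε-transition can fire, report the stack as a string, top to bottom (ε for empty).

AZ

(q0, bababbaabaa, Z) ⊢ (q2, ababbaabaa, Z) ⊢ (q1, babbaabaa, AZ) ⊢ (q0, abbaabaa, BZ) ⊢ (q2, bbaabaa, Z) ⊢ (q1, baabaa, Z) ⊢ (q0, aabaa, AZ) ⊢ (q2, abaa, Z) ⊢ (q1, baa, AZ) ⊢ (q0, aa, BZ) ⊢ (q2, a, Z) ⊢ (q1, ε, AZ)
All input consumed in state q1 with stack AZ.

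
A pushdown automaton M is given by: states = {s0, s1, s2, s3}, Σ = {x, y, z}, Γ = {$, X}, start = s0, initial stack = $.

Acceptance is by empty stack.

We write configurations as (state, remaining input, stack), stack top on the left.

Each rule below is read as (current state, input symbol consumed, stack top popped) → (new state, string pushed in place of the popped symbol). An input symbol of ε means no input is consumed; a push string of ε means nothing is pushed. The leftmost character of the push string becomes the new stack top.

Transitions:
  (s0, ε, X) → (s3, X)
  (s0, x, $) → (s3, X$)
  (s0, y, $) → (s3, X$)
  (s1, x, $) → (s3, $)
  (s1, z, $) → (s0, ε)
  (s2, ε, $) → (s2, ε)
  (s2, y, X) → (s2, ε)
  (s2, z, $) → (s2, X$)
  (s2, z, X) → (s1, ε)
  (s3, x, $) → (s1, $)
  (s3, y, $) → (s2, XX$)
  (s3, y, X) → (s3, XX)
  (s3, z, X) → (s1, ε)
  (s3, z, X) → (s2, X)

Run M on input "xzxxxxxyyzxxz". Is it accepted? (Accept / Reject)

Accept

One accepting computation: (s0, xzxxxxxyyzxxz, $) ⊢ (s3, zxxxxxyyzxxz, X$) ⊢ (s1, xxxxxyyzxxz, $) ⊢ (s3, xxxxyyzxxz, $) ⊢ (s1, xxxyyzxxz, $) ⊢ (s3, xxyyzxxz, $) ⊢ (s1, xyyzxxz, $) ⊢ (s3, yyzxxz, $) ⊢ (s2, yzxxz, XX$) ⊢ (s2, zxxz, X$) ⊢ (s1, xxz, $) ⊢ (s3, xz, $) ⊢ (s1, z, $) ⊢ (s0, ε, ε)
All input consumed and the stack is empty.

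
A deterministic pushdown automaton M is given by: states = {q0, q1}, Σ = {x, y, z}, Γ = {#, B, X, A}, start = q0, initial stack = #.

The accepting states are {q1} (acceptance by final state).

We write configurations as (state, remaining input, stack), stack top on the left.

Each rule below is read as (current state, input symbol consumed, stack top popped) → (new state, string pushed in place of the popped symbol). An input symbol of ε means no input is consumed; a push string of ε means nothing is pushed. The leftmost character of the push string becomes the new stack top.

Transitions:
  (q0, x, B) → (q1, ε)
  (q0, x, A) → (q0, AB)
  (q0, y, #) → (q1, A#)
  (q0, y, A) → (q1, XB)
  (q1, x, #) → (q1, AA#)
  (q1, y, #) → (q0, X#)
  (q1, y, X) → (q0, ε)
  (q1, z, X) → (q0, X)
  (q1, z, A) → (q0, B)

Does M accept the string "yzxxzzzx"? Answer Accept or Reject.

Reject

(q0, yzxxzzzx, #) ⊢ (q1, zxxzzzx, A#) ⊢ (q0, xxzzzx, B#) ⊢ (q1, xzzzx, #) ⊢ (q1, zzzx, AA#) ⊢ (q0, zzx, BA#)
No transition applies at (q0, zzx, BA#); input not fully consumed.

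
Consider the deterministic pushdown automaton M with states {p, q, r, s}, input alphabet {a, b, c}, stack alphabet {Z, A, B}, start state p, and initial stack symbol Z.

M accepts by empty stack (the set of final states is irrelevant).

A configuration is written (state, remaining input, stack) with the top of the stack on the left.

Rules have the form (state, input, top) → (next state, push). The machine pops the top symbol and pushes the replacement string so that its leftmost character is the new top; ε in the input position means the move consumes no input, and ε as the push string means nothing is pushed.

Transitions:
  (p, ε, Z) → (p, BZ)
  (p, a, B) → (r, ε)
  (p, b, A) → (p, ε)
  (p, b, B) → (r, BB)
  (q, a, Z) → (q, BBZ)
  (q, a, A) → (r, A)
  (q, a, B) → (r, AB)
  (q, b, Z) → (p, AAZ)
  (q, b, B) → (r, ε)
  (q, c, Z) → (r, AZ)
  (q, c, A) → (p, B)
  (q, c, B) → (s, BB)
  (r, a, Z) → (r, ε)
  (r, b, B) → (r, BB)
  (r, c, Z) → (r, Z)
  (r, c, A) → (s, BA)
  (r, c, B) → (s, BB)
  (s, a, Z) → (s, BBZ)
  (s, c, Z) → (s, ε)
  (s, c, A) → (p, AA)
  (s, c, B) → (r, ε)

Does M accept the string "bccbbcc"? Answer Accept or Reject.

(p, bccbbcc, Z)
  ε-move, top Z: go to p, push BZ → (p, bccbbcc, BZ)
  read b, top B: go to r, push BB → (r, ccbbcc, BBZ)
  read c, top B: go to s, push BB → (s, cbbcc, BBBZ)
  read c, top B: go to r, push ε → (r, bbcc, BBZ)
  read b, top B: go to r, push BB → (r, bcc, BBBZ)
  read b, top B: go to r, push BB → (r, cc, BBBBZ)
  read c, top B: go to s, push BB → (s, c, BBBBBZ)
  read c, top B: go to r, push ε → (r, ε, BBBBZ)
All input consumed; stack is BBBBZ, not empty, and no further ε-move applies.

Reject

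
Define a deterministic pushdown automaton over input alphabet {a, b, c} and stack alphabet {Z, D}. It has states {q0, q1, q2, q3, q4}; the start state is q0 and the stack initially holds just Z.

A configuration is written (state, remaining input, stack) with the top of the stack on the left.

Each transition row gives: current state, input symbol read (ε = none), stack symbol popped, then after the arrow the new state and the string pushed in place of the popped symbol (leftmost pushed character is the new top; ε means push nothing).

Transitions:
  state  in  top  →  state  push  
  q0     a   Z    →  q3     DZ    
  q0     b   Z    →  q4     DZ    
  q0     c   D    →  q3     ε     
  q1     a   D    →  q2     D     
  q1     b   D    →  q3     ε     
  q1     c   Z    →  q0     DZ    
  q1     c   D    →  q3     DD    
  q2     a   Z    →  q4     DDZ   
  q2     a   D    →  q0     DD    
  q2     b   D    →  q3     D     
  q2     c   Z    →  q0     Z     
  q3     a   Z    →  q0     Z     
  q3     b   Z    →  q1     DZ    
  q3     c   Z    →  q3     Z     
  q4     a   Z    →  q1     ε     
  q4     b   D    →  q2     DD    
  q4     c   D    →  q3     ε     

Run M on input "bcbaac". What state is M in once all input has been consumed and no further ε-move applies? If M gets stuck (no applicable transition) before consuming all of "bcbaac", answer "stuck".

q3

(q0, bcbaac, Z) ⊢ (q4, cbaac, DZ) ⊢ (q3, baac, Z) ⊢ (q1, aac, DZ) ⊢ (q2, ac, DZ) ⊢ (q0, c, DDZ) ⊢ (q3, ε, DZ)
All input consumed; M is in state q3.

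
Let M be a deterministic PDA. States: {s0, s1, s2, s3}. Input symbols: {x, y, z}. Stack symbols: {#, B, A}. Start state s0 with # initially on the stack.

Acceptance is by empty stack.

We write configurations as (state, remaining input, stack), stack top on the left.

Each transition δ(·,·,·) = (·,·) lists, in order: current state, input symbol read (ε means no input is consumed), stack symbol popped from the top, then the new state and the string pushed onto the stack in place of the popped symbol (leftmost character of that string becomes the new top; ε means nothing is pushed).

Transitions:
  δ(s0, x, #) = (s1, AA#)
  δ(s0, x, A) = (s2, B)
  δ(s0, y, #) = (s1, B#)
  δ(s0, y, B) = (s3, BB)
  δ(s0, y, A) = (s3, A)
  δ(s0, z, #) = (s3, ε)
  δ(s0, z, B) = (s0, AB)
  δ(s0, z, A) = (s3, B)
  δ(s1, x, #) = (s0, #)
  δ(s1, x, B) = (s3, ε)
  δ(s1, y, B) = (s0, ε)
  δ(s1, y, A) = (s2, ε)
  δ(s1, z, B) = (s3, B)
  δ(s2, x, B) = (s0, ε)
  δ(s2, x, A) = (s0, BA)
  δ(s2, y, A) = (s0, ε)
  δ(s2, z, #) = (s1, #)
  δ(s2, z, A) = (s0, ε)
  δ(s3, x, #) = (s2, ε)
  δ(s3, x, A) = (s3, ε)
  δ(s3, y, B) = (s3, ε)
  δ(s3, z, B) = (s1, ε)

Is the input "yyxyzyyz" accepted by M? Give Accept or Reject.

Accept

(s0, yyxyzyyz, #) ⊢ (s1, yxyzyyz, B#) ⊢ (s0, xyzyyz, #) ⊢ (s1, yzyyz, AA#) ⊢ (s2, zyyz, A#) ⊢ (s0, yyz, #) ⊢ (s1, yz, B#) ⊢ (s0, z, #) ⊢ (s3, ε, ε)
All input consumed and the stack is empty.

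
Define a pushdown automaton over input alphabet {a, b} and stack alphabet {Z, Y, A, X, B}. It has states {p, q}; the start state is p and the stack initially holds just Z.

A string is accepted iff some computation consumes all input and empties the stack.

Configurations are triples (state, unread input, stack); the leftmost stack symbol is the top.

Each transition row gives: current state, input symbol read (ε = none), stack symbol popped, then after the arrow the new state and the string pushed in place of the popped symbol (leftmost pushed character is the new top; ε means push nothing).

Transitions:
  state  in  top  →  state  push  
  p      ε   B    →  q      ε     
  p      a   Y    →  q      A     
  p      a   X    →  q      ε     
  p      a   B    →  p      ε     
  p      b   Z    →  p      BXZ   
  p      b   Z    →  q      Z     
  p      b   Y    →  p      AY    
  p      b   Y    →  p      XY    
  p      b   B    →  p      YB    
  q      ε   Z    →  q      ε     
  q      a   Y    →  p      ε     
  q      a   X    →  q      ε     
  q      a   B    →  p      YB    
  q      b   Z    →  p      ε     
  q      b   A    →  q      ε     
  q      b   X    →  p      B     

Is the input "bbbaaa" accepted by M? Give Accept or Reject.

Accept

One accepting computation: (p, bbbaaa, Z) ⊢ (p, bbaaa, BXZ) ⊢ (p, baaa, YBXZ) ⊢ (p, aaa, XYBXZ) ⊢ (q, aa, YBXZ) ⊢ (p, a, BXZ) ⊢ (q, a, XZ) ⊢ (q, ε, Z) ⊢ (q, ε, ε)
All input consumed and the stack is empty.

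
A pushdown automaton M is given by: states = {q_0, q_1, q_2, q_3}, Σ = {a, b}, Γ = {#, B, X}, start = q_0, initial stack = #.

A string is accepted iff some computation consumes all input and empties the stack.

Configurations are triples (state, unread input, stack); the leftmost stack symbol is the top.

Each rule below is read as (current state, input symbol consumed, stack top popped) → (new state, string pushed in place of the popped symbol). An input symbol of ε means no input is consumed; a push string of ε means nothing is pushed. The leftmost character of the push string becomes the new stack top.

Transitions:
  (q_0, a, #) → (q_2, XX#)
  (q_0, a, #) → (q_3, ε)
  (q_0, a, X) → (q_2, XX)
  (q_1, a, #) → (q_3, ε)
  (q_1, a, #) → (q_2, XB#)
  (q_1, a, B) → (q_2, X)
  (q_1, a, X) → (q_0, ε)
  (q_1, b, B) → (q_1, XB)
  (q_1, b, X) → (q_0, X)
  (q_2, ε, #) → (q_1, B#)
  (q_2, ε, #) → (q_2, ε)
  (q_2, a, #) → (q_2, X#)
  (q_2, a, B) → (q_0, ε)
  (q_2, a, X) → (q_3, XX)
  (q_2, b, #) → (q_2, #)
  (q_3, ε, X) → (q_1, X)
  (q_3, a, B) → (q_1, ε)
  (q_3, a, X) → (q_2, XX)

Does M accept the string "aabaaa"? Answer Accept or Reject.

Reject

No computation consumes all input and empties the stack.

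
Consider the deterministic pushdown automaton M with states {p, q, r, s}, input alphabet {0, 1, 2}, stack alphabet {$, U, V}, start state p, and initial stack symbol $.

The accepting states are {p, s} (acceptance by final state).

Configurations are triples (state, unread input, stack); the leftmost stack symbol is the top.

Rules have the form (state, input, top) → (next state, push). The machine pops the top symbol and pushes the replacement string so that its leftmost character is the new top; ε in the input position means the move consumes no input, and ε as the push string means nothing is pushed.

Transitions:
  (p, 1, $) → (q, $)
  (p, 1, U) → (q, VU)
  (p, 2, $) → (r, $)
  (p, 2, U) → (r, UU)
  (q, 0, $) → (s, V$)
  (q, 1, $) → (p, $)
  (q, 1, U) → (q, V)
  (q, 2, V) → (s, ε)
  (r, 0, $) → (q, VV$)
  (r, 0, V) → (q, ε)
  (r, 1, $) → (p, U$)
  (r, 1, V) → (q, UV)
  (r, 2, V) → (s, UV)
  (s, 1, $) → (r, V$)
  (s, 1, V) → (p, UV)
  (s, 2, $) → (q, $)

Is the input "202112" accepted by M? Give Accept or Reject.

(p, 202112, $)
  read 2, top $: go to r, push $ → (r, 02112, $)
  read 0, top $: go to q, push VV$ → (q, 2112, VV$)
  read 2, top V: go to s, push ε → (s, 112, V$)
  read 1, top V: go to p, push UV → (p, 12, UV$)
  read 1, top U: go to q, push VU → (q, 2, VUV$)
  read 2, top V: go to s, push ε → (s, ε, UV$)
All input consumed; state s ∈ F.

Accept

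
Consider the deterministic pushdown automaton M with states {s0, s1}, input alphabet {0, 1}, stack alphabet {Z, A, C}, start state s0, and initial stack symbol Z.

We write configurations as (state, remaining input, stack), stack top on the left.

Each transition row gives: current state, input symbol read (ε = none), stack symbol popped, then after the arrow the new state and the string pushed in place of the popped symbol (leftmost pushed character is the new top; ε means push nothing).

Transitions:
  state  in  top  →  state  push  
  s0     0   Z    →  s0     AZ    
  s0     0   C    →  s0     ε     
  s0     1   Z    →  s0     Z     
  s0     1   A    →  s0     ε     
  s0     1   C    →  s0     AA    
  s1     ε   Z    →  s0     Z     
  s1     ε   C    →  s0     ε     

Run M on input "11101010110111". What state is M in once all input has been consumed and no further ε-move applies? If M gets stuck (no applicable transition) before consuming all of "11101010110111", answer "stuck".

s0

(s0, 11101010110111, Z)
  read 1, top Z: go to s0, push Z → (s0, 1101010110111, Z)
  read 1, top Z: go to s0, push Z → (s0, 101010110111, Z)
  read 1, top Z: go to s0, push Z → (s0, 01010110111, Z)
  read 0, top Z: go to s0, push AZ → (s0, 1010110111, AZ)
  read 1, top A: go to s0, push ε → (s0, 010110111, Z)
  read 0, top Z: go to s0, push AZ → (s0, 10110111, AZ)
  read 1, top A: go to s0, push ε → (s0, 0110111, Z)
  read 0, top Z: go to s0, push AZ → (s0, 110111, AZ)
  read 1, top A: go to s0, push ε → (s0, 10111, Z)
  read 1, top Z: go to s0, push Z → (s0, 0111, Z)
  read 0, top Z: go to s0, push AZ → (s0, 111, AZ)
  read 1, top A: go to s0, push ε → (s0, 11, Z)
  read 1, top Z: go to s0, push Z → (s0, 1, Z)
  read 1, top Z: go to s0, push Z → (s0, ε, Z)
All input consumed; M is in state s0.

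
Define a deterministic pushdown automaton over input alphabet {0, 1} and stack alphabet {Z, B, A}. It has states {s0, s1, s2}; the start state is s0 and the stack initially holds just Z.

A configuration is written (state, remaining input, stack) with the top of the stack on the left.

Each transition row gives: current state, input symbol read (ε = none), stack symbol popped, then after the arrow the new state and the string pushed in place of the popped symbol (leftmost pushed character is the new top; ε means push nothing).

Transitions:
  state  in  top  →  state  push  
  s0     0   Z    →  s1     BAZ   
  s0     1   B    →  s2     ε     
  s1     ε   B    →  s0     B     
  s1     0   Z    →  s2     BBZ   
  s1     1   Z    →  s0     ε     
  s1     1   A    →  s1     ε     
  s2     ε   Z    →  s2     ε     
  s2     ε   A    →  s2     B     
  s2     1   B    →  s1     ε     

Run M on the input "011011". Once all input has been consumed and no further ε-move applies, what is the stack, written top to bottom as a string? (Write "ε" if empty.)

(s0, 011011, Z) ⊢ (s1, 11011, BAZ) ⊢ (s0, 11011, BAZ) ⊢ (s2, 1011, AZ) ⊢ (s2, 1011, BZ) ⊢ (s1, 011, Z) ⊢ (s2, 11, BBZ) ⊢ (s1, 1, BZ) ⊢ (s0, 1, BZ) ⊢ (s2, ε, Z) ⊢ (s2, ε, ε)
All input consumed in state s2 with stack ε.

ε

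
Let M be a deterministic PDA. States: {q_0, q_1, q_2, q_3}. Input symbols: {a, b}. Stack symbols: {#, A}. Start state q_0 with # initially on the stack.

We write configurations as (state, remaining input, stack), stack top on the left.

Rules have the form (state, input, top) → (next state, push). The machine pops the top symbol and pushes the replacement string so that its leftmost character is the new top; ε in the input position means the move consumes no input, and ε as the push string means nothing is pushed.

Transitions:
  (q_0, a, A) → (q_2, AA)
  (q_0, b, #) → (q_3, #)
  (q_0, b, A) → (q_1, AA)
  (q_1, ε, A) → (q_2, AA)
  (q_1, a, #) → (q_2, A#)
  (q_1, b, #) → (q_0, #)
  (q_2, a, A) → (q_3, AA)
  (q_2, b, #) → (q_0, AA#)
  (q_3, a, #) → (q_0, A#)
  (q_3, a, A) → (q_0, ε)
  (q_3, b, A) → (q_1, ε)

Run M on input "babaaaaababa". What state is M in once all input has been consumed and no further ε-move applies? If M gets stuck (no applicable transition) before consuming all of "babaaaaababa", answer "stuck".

(q_0, babaaaaababa, #)
  read b, top #: go to q_3, push # → (q_3, abaaaaababa, #)
  read a, top #: go to q_0, push A# → (q_0, baaaaababa, A#)
  read b, top A: go to q_1, push AA → (q_1, aaaaababa, AA#)
  ε-move, top A: go to q_2, push AA → (q_2, aaaaababa, AAA#)
  read a, top A: go to q_3, push AA → (q_3, aaaababa, AAAA#)
  read a, top A: go to q_0, push ε → (q_0, aaababa, AAA#)
  read a, top A: go to q_2, push AA → (q_2, aababa, AAAA#)
  read a, top A: go to q_3, push AA → (q_3, ababa, AAAAA#)
  read a, top A: go to q_0, push ε → (q_0, baba, AAAA#)
  read b, top A: go to q_1, push AA → (q_1, aba, AAAAA#)
  ε-move, top A: go to q_2, push AA → (q_2, aba, AAAAAA#)
  read a, top A: go to q_3, push AA → (q_3, ba, AAAAAAA#)
  read b, top A: go to q_1, push ε → (q_1, a, AAAAAA#)
  ε-move, top A: go to q_2, push AA → (q_2, a, AAAAAAA#)
  read a, top A: go to q_3, push AA → (q_3, ε, AAAAAAAA#)
All input consumed; M is in state q_3.

q_3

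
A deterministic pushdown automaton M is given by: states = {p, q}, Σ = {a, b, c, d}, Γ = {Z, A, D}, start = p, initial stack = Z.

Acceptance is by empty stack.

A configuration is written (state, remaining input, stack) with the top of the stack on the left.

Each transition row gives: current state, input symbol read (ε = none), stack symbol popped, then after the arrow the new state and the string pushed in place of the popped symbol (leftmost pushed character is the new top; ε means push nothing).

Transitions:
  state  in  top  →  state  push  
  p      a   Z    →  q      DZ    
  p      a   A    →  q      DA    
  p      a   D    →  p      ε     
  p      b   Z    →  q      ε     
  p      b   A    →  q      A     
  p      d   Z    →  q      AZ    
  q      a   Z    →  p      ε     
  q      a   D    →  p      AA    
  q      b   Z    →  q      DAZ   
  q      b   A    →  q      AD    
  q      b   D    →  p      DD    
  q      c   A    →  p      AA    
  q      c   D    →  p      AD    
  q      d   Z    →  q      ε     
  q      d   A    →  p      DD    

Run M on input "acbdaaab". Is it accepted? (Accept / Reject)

(p, acbdaaab, Z)
  read a, top Z: go to q, push DZ → (q, cbdaaab, DZ)
  read c, top D: go to p, push AD → (p, bdaaab, ADZ)
  read b, top A: go to q, push A → (q, daaab, ADZ)
  read d, top A: go to p, push DD → (p, aaab, DDDZ)
  read a, top D: go to p, push ε → (p, aab, DDZ)
  read a, top D: go to p, push ε → (p, ab, DZ)
  read a, top D: go to p, push ε → (p, b, Z)
  read b, top Z: go to q, push ε → (q, ε, ε)
All input consumed and the stack is empty.

Accept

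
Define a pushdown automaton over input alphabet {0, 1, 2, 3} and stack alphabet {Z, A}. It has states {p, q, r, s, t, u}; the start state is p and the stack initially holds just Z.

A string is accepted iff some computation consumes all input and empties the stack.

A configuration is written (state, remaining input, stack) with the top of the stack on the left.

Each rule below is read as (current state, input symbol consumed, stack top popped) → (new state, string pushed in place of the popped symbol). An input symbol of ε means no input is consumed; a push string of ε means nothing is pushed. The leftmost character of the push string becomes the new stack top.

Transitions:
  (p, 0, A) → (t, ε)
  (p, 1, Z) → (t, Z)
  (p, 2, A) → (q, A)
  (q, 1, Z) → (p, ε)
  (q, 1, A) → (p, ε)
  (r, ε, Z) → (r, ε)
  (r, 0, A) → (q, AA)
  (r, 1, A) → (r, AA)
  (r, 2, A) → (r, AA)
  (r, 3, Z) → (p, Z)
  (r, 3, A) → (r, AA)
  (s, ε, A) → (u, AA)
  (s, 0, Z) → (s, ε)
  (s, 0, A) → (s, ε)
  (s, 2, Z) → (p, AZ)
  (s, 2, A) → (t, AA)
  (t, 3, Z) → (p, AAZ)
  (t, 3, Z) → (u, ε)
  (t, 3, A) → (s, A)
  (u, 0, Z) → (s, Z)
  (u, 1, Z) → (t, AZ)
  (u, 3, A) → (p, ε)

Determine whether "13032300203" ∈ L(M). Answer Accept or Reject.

Accept

One accepting computation: (p, 13032300203, Z) ⊢ (t, 3032300203, Z) ⊢ (p, 032300203, AAZ) ⊢ (t, 32300203, AZ) ⊢ (s, 2300203, AZ) ⊢ (t, 300203, AAZ) ⊢ (s, 00203, AAZ) ⊢ (s, 0203, AZ) ⊢ (s, 203, Z) ⊢ (p, 03, AZ) ⊢ (t, 3, Z) ⊢ (u, ε, ε)
All input consumed and the stack is empty.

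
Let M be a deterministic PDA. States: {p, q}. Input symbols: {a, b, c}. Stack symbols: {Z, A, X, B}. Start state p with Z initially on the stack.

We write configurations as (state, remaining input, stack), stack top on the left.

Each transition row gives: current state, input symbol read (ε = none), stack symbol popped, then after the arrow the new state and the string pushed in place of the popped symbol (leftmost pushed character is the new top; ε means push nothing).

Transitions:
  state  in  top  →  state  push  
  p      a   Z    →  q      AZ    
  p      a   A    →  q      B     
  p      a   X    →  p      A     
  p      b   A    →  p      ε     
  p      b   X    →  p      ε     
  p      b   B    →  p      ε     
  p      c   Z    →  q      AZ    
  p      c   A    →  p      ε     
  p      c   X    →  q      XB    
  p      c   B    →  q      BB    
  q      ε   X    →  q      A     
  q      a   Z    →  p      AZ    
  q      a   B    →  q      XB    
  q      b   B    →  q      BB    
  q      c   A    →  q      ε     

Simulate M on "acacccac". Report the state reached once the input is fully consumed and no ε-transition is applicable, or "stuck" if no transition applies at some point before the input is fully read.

p

(p, acacccac, Z)
  read a, top Z: go to q, push AZ → (q, cacccac, AZ)
  read c, top A: go to q, push ε → (q, acccac, Z)
  read a, top Z: go to p, push AZ → (p, cccac, AZ)
  read c, top A: go to p, push ε → (p, ccac, Z)
  read c, top Z: go to q, push AZ → (q, cac, AZ)
  read c, top A: go to q, push ε → (q, ac, Z)
  read a, top Z: go to p, push AZ → (p, c, AZ)
  read c, top A: go to p, push ε → (p, ε, Z)
All input consumed; M is in state p.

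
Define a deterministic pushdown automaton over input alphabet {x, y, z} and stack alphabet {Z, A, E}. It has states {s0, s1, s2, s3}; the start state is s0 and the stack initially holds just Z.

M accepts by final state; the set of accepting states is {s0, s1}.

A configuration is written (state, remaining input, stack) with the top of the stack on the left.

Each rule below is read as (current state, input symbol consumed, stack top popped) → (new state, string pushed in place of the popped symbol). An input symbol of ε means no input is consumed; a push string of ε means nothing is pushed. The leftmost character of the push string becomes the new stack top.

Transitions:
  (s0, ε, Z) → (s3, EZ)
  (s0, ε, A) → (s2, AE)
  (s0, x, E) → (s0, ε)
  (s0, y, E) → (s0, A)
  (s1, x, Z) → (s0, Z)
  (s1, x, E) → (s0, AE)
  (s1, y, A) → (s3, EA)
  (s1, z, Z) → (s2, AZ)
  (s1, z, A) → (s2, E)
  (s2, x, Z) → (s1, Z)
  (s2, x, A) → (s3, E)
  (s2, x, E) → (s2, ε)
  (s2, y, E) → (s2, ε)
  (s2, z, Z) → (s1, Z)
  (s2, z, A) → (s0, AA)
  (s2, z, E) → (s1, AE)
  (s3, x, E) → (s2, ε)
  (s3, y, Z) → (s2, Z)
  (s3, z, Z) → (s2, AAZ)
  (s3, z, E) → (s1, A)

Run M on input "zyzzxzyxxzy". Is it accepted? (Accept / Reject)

(s0, zyzzxzyxxzy, Z)
  ε-move, top Z: go to s3, push EZ → (s3, zyzzxzyxxzy, EZ)
  read z, top E: go to s1, push A → (s1, yzzxzyxxzy, AZ)
  read y, top A: go to s3, push EA → (s3, zzxzyxxzy, EAZ)
  read z, top E: go to s1, push A → (s1, zxzyxxzy, AAZ)
  read z, top A: go to s2, push E → (s2, xzyxxzy, EAZ)
  read x, top E: go to s2, push ε → (s2, zyxxzy, AZ)
  read z, top A: go to s0, push AA → (s0, yxxzy, AAZ)
  ε-move, top A: go to s2, push AE → (s2, yxxzy, AEAZ)
No transition applies at (s2, yxxzy, AEAZ); input not fully consumed.

Reject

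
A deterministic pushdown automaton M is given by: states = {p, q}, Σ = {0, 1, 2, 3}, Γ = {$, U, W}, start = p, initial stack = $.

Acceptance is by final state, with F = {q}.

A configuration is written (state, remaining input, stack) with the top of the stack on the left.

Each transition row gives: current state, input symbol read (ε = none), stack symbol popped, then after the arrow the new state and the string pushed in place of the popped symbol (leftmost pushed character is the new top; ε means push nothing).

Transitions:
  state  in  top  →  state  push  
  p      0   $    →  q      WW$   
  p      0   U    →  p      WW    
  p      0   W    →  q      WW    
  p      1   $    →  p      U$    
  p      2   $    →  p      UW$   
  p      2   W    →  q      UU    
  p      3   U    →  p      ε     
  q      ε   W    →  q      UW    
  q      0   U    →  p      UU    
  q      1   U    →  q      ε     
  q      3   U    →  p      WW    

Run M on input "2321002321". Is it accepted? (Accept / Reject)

Accept

(p, 2321002321, $)
  read 2, top $: go to p, push UW$ → (p, 321002321, UW$)
  read 3, top U: go to p, push ε → (p, 21002321, W$)
  read 2, top W: go to q, push UU → (q, 1002321, UU$)
  read 1, top U: go to q, push ε → (q, 002321, U$)
  read 0, top U: go to p, push UU → (p, 02321, UU$)
  read 0, top U: go to p, push WW → (p, 2321, WWU$)
  read 2, top W: go to q, push UU → (q, 321, UUWU$)
  read 3, top U: go to p, push WW → (p, 21, WWUWU$)
  read 2, top W: go to q, push UU → (q, 1, UUWUWU$)
  read 1, top U: go to q, push ε → (q, ε, UWUWU$)
All input consumed; state q ∈ F.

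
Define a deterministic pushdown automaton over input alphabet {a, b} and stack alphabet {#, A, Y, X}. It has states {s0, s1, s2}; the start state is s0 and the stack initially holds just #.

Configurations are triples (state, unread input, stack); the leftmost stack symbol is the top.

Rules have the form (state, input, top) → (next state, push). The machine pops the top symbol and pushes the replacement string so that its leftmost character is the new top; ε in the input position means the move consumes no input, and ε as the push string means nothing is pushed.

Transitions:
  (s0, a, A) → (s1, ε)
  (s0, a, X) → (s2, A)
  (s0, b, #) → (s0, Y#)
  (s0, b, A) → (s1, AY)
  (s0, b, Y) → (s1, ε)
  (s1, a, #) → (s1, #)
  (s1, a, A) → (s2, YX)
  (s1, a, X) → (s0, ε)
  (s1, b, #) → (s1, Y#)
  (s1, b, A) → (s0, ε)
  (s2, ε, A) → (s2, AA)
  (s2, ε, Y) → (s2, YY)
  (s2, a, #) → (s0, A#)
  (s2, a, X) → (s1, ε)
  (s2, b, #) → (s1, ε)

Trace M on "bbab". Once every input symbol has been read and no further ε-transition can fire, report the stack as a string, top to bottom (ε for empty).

(s0, bbab, #)
  read b, top #: go to s0, push Y# → (s0, bab, Y#)
  read b, top Y: go to s1, push ε → (s1, ab, #)
  read a, top #: go to s1, push # → (s1, b, #)
  read b, top #: go to s1, push Y# → (s1, ε, Y#)
All input consumed in state s1 with stack Y#.

Y#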